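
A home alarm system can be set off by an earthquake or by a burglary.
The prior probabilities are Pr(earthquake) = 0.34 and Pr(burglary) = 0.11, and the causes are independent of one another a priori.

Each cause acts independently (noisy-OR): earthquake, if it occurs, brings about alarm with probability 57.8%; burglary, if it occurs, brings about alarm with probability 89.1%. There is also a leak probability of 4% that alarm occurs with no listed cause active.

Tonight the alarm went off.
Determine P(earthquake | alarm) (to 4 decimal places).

P(earthquake | alarm) ≈ 0.7091

Under noisy-OR, P(alarm | causes) = 1 − (1−0.04)·∏(1−qᵢ) over the active causes.
Enumerate the 4 (earthquake, burglary) configurations and weight by the priors:
  P(alarm) = 0.04·0.66·0.89 + 0.89536·0.66·0.11 + 0.59488·0.34·0.89 + 0.955842·0.34·0.11
        = 0.023496 + 0.065003 + 0.180011 + 0.035748 = 0.304258
Keeping only the earthquake-present terms gives 0.215759, so
  P(earthquake | alarm) = 0.215759 / 0.304258 ≈ 0.7091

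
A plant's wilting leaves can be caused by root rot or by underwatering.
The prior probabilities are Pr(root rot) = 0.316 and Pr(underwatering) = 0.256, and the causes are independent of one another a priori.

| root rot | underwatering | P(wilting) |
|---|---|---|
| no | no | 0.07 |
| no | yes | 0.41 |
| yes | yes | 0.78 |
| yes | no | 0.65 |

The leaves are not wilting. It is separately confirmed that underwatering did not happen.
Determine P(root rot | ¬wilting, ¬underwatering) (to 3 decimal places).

P(root rot | ¬wilting, ¬underwatering) ≈ 0.148

Sum P(¬wilting|·) weighted by the priors over both values of root rot:
  P(¬wilting | ¬underwatering) = 0.93×0.684 + 0.35×0.316
        = 0.636120 + 0.110600 = 0.746720
The terms with root rot present sum to 0.110600, so
  P(root rot | ¬wilting, ¬underwatering) = 0.110600 / 0.746720 ≈ 0.148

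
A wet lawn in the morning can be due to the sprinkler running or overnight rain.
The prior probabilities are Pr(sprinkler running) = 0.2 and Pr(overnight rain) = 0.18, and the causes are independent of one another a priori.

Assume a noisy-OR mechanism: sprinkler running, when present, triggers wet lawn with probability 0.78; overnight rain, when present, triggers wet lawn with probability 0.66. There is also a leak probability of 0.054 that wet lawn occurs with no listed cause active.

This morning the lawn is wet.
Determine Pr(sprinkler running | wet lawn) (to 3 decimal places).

Pr(sprinkler running | wet lawn) ≈ 0.551

Under noisy-OR, P(wet lawn | causes) = 1 − (1−0.054)·∏(1−qᵢ) over the active causes.
For the numerator, keep only sprinkler running=true terms: 0.129868 + 0.033453 = 0.163321
Denominator P(wet lawn): 0.054·0.8·0.82 + 0.67836·0.8·0.18 + 0.79188·0.2·0.82 + 0.929239·0.2·0.18 = 0.296429
P(sprinkler running | wet lawn) = 0.163321/0.296429 ≈ 0.551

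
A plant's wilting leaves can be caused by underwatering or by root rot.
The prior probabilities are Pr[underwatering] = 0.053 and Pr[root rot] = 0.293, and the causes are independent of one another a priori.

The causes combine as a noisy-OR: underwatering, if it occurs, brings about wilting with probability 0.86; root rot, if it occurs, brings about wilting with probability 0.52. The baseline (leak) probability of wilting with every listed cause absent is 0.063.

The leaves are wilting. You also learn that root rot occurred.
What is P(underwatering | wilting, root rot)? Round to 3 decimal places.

P(underwatering | wilting, root rot) ≈ 0.087

Under noisy-OR, P(wilting | causes) = 1 − (1−0.063)·∏(1−qᵢ) over the active causes.
By total probability over both values of underwatering:
  P(wilting | root rot) = 0.55024·0.947 + 0.937034·0.053
        = 0.521077 + 0.049663 = 0.570740
The terms with underwatering present sum to 0.049663, so
  P(underwatering | wilting, root rot) = 0.049663 / 0.570740 ≈ 0.087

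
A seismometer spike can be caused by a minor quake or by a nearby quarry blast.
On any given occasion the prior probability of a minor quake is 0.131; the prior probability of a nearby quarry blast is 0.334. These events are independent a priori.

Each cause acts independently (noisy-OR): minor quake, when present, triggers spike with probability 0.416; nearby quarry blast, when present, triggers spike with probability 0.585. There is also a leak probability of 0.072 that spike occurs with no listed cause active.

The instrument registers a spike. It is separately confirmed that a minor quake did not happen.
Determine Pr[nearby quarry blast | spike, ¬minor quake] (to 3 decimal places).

Under noisy-OR, P(spike | causes) = 1 − (1−0.072)·∏(1−qᵢ) over the active causes.
P(spike | ¬minor quake) = 0.072·0.666 + 0.61488·0.334 = 0.047952 + 0.205370 = 0.253322
Of this, 0.205370 comes from 0.61488·0.334 (the nearby quarry blast=true cases).
Hence the posterior is 0.205370/0.253322 ≈ 0.811.

Pr[nearby quarry blast | spike, ¬minor quake] ≈ 0.811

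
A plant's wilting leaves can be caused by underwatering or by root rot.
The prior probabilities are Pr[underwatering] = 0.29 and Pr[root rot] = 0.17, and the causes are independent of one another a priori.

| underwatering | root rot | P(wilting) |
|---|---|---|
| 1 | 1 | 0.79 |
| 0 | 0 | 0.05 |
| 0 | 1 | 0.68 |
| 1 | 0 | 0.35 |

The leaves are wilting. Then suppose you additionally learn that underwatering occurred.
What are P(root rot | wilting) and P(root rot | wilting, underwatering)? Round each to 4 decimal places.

P(root rot | wilting) ≈ 0.5156; P(root rot | wilting, underwatering) ≈ 0.3161

P(wilting) = 0.05×0.71×0.83 + 0.68×0.71×0.17 + 0.35×0.29×0.83 + 0.79×0.29×0.17 = 0.029465 + 0.082076 + 0.084245 + 0.038947 = 0.234733
The root rot-present share is 0.082076 + 0.038947 = 0.121023.
So P(root rot | wilting) = 0.121023/0.234733 ≈ 0.5156.

Now also conditioning on underwatering=true:
Numerator (weight on configurations with root rot): 0.79·0.17 = 0.134300
The normalizing constant is 0.35·0.83 + 0.79·0.17 = 0.424800
Posterior = 0.134300 / 0.424800 ≈ 0.3161
— underwatering explains away the evidence for root rot.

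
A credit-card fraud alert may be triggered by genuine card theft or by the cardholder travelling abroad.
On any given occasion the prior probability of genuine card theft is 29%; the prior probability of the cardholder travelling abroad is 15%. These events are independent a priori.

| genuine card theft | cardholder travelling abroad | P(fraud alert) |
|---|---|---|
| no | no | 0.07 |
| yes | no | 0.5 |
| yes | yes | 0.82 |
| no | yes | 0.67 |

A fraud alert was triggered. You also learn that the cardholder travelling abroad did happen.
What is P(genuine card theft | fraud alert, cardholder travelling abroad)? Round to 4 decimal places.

P(genuine card theft | fraud alert, cardholder travelling abroad) ≈ 0.3333

Sum P(fraud alert|·) weighted by the priors over both values of genuine card theft:
  P(fraud alert | cardholder travelling abroad) = 0.67×0.71 + 0.82×0.29
        = 0.475700 + 0.237800 = 0.713500
The terms with genuine card theft present sum to 0.237800, so
  P(genuine card theft | fraud alert, cardholder travelling abroad) = 0.237800 / 0.713500 ≈ 0.3333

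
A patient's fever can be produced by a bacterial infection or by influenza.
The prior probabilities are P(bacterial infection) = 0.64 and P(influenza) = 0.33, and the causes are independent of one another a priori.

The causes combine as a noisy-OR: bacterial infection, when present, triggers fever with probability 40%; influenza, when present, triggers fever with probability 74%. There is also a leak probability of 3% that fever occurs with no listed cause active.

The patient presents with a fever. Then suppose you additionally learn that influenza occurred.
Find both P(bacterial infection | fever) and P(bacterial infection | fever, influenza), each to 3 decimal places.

P(bacterial infection | fever) ≈ 0.789; P(bacterial infection | fever, influenza) ≈ 0.669

Under noisy-OR, P(fever | causes) = 1 − (1−0.03)·∏(1−qᵢ) over the active causes.
Numerator (weight on configurations with bacterial infection): 0.179238 + 0.179241 = 0.358479
Normalizer over all consistent configurations: 0.03×0.36×0.67 + 0.7478×0.36×0.33 + 0.418×0.64×0.67 + 0.84868×0.64×0.33 = 0.454554
Posterior = 0.358479 / 0.454554 ≈ 0.789

With the extra evidence:
Weight on bacterial infection=true, given the evidence: 0.84868×0.64 = 0.543155
Denominator P(fever | influenza): 0.7478×0.36 + 0.84868×0.64 = 0.812363
Posterior = 0.543155 / 0.812363 ≈ 0.669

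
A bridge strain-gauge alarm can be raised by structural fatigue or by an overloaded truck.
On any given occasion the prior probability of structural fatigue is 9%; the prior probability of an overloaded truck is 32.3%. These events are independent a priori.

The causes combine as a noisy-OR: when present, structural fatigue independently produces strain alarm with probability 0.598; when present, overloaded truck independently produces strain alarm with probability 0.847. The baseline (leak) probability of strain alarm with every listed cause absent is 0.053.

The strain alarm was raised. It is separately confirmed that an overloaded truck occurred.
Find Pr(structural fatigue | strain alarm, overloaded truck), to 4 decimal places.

Under noisy-OR, P(strain alarm | causes) = 1 − (1−0.053)·∏(1−qᵢ) over the active causes.
P(strain alarm | overloaded truck) = 0.855109·0.91 + 0.941754·0.09 = 0.778149 + 0.084758 = 0.862907
Restricting to configurations with structural fatigue present: 0.941754·0.09 = 0.084758.
P(structural fatigue | strain alarm, overloaded truck) = 0.084758 / 0.862907 ≈ 0.0982

Pr(structural fatigue | strain alarm, overloaded truck) ≈ 0.0982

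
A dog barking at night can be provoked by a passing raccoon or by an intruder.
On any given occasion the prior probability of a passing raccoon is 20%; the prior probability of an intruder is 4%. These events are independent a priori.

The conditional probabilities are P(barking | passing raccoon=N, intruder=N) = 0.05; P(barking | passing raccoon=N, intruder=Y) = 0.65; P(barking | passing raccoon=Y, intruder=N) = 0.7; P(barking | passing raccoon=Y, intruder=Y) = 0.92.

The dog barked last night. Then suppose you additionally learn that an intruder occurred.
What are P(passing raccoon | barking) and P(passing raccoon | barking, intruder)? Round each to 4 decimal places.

P(passing raccoon | barking) ≈ 0.7054; P(passing raccoon | barking, intruder) ≈ 0.2614

P(barking) = 0.05*0.8*0.96 + 0.65*0.8*0.04 + 0.7*0.2*0.96 + 0.92*0.2*0.04 = 0.038400 + 0.020800 + 0.134400 + 0.007360 = 0.200960
Of this, 0.141760 comes from 0.134400 + 0.007360 (the passing raccoon=true cases).
P(passing raccoon | barking) = 0.141760 / 0.200960 ≈ 0.7054

With the extra evidence:
Enumerate both values of passing raccoon and weight by the priors:
  P(barking | intruder) = 0.65*0.8 + 0.92*0.2
        = 0.520000 + 0.184000 = 0.704000
Configurations with passing raccoon contribute 0.184000, so
  P(passing raccoon | barking, intruder) = 0.184000 / 0.704000 ≈ 0.2614
The drop from 0.7054 to 0.2614 is the explaining-away (discounting) effect.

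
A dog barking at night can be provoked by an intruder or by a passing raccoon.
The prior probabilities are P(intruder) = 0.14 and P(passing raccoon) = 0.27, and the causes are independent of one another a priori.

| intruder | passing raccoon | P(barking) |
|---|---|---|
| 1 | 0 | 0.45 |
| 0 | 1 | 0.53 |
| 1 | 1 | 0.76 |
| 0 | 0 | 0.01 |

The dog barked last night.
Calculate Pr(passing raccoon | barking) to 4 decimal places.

Pr(passing raccoon | barking) ≈ 0.7439

Sum P(barking|·) weighted by the priors over the 4 (intruder, passing raccoon) configurations:
  P(barking) = 0.01×0.86×0.73 + 0.53×0.86×0.27 + 0.45×0.14×0.73 + 0.76×0.14×0.27
        = 0.006278 + 0.123066 + 0.045990 + 0.028728 = 0.204062
The terms with passing raccoon present sum to 0.151794, so
  P(passing raccoon | barking) = 0.151794 / 0.204062 ≈ 0.7439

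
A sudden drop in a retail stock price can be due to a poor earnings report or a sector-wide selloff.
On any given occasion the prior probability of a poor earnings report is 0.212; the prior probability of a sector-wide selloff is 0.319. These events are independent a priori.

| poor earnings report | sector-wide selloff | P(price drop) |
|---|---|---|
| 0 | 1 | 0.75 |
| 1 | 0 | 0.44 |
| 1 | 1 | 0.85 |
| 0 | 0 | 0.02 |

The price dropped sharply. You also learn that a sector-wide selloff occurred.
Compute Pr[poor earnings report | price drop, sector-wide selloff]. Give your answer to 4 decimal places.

Pr[poor earnings report | price drop, sector-wide selloff] ≈ 0.2337

P(price drop | sector-wide selloff) = 0.75*0.788 + 0.85*0.212 = 0.591000 + 0.180200 = 0.771200
Of this, 0.180200 comes from 0.85*0.212 (the poor earnings report=true cases).
Hence the posterior is 0.180200/0.771200 ≈ 0.2337.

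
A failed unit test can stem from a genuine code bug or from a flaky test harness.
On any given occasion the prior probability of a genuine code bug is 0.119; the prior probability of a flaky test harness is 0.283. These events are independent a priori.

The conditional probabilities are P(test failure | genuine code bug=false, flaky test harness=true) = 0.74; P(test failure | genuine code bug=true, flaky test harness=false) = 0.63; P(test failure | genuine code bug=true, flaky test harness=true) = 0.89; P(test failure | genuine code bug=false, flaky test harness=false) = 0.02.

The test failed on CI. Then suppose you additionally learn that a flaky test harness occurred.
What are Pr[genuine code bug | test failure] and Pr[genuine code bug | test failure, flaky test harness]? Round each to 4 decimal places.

Pr[genuine code bug | test failure] ≈ 0.2981; Pr[genuine code bug | test failure, flaky test harness] ≈ 0.1398

P(test failure) = 0.02*0.881*0.717 + 0.74*0.881*0.283 + 0.63*0.119*0.717 + 0.89*0.119*0.283 = 0.012634 + 0.184499 + 0.053753 + 0.029973 = 0.280859
Restricting to configurations with genuine code bug present: 0.053753 + 0.029973 = 0.083726.
So P(genuine code bug | test failure) = 0.083726/0.280859 ≈ 0.2981.

With the extra evidence:
By total probability over both values of genuine code bug:
  P(test failure | flaky test harness) = 0.74*0.881 + 0.89*0.119
        = 0.651940 + 0.105910 = 0.757850
Configurations with genuine code bug contribute 0.105910, so
  P(genuine code bug | test failure, flaky test harness) = 0.105910 / 0.757850 ≈ 0.1398
The drop from 0.2981 to 0.1398 is the explaining-away (discounting) effect.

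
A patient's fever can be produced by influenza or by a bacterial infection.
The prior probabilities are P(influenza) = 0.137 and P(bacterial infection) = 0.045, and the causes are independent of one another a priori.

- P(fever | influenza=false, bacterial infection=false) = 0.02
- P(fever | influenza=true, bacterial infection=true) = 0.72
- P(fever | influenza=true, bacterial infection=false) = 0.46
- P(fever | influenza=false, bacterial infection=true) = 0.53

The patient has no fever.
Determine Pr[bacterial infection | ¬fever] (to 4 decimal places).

Numerator (weight on configurations with bacterial infection): 0.018252 + 0.001726 = 0.019978
The normalizing constant is 0.98×0.863×0.955 + 0.47×0.863×0.045 + 0.54×0.137×0.955 + 0.28×0.137×0.045 = 0.898311
P(bacterial infection | ¬fever) = 0.019978/0.898311 ≈ 0.0222

Pr[bacterial infection | ¬fever] ≈ 0.0222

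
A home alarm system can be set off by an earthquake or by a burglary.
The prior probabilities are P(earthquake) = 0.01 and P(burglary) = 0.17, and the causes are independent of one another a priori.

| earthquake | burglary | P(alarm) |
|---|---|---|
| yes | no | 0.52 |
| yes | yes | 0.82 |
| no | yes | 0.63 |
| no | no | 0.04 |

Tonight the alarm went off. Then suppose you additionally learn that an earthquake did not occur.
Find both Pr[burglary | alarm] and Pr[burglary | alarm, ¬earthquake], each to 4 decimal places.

Sum P(alarm|·) weighted by the priors over the 4 (earthquake, burglary) configurations:
  P(alarm) = 0.04·0.99·0.83 + 0.63·0.99·0.17 + 0.52·0.01·0.83 + 0.82·0.01·0.17
        = 0.032868 + 0.106029 + 0.004316 + 0.001394 = 0.144607
Keeping only the burglary-present terms gives 0.107423, so
  P(burglary | alarm) = 0.107423 / 0.144607 ≈ 0.7429

Now condition on the additional information:
P(alarm | ¬earthquake) = 0.04·0.83 + 0.63·0.17 = 0.033200 + 0.107100 = 0.140300
The burglary-present share is 0.63·0.17 = 0.107100.
So P(burglary | alarm, ¬earthquake) = 0.107100/0.140300 ≈ 0.7634.
With earthquake excluded, burglary must carry more of the explanatory weight for the alarm.

Pr[burglary | alarm] ≈ 0.7429; Pr[burglary | alarm, ¬earthquake] ≈ 0.7634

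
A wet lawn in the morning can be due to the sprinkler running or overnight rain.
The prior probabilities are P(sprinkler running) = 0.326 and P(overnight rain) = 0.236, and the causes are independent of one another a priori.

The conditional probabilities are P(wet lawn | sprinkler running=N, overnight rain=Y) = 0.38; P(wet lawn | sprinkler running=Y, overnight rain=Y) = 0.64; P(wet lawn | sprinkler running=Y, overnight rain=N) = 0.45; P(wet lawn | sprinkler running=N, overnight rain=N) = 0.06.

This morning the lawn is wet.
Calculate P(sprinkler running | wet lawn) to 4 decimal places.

P(sprinkler running | wet lawn) ≈ 0.6385

Weight on sprinkler running=true, given the evidence: 0.112079 + 0.049239 = 0.161318
Normalizer over all consistent configurations: 0.06×0.674×0.764 + 0.38×0.674×0.236 + 0.45×0.326×0.764 + 0.64×0.326×0.236 = 0.252658
Posterior = 0.161318 / 0.252658 ≈ 0.6385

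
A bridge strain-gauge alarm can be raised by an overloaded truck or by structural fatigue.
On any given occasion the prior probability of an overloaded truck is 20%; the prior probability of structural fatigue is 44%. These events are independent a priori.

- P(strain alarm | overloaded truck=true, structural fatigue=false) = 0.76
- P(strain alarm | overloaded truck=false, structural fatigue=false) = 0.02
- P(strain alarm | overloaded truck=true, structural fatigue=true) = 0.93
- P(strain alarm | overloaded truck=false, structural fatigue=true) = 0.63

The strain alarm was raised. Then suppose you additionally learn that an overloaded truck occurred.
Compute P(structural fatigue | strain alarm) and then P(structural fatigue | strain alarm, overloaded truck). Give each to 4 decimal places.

P(structural fatigue | strain alarm) ≈ 0.7634; P(structural fatigue | strain alarm, overloaded truck) ≈ 0.4902

Enumerate the 4 (overloaded truck, structural fatigue) configurations and weight by the priors:
  P(strain alarm) = 0.02×0.8×0.56 + 0.63×0.8×0.44 + 0.76×0.2×0.56 + 0.93×0.2×0.44
        = 0.008960 + 0.221760 + 0.085120 + 0.081840 = 0.397680
Keeping only the structural fatigue-present terms gives 0.303600, so
  P(structural fatigue | strain alarm) = 0.303600 / 0.397680 ≈ 0.7634

Now also conditioning on overloaded truck=true:
Numerator (weight on configurations with structural fatigue): 0.93·0.44 = 0.409200
Normalizer over all consistent configurations: 0.76·0.56 + 0.93·0.44 = 0.834800
Posterior = 0.409200 / 0.834800 ≈ 0.4902
— overloaded truck explains away the evidence for structural fatigue.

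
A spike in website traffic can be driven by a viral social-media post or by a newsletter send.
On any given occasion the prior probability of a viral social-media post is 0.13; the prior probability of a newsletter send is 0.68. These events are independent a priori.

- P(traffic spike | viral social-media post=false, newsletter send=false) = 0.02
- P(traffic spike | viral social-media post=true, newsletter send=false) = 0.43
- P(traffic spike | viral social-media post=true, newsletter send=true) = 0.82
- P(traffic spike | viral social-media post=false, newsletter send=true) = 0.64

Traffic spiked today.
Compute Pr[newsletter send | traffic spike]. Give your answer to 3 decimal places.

For the numerator, keep only newsletter send=true terms: 0.378624 + 0.072488 = 0.451112
Normalizer over all consistent configurations: 0.02*0.87*0.32 + 0.64*0.87*0.68 + 0.43*0.13*0.32 + 0.82*0.13*0.68 = 0.474568
Posterior = 0.451112 / 0.474568 ≈ 0.951

Pr[newsletter send | traffic spike] ≈ 0.951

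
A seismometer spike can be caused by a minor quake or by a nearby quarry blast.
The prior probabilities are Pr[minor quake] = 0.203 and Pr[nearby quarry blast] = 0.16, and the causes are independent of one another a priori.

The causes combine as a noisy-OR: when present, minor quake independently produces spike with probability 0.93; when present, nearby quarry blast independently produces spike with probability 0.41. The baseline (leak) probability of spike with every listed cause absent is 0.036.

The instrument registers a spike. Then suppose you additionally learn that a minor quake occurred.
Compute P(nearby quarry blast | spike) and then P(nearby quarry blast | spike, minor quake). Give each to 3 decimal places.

P(nearby quarry blast | spike) ≈ 0.320; P(nearby quarry blast | spike, minor quake) ≈ 0.164

Under noisy-OR, P(spike | causes) = 1 − (1−0.036)·∏(1−qᵢ) over the active causes.
Sum P(spike|·) weighted by the priors over the 4 (minor quake, nearby quarry blast) configurations:
  P(spike) = 0.036·0.797·0.84 + 0.43124·0.797·0.16 + 0.93252·0.203·0.84 + 0.960187·0.203·0.16
        = 0.024101 + 0.054992 + 0.159013 + 0.031187 = 0.269293
Keeping only the nearby quarry blast-present terms gives 0.086179, so
  P(nearby quarry blast | spike) = 0.086179 / 0.269293 ≈ 0.320

Now condition on the additional information:
P(spike | minor quake) = 0.93252·0.84 + 0.960187·0.16 = 0.783317 + 0.153630 = 0.936947
Restricting to configurations with nearby quarry blast present: 0.960187·0.16 = 0.153630.
P(nearby quarry blast | spike, minor quake) = 0.153630 / 0.936947 ≈ 0.164
— minor quake explains away the evidence for nearby quarry blast.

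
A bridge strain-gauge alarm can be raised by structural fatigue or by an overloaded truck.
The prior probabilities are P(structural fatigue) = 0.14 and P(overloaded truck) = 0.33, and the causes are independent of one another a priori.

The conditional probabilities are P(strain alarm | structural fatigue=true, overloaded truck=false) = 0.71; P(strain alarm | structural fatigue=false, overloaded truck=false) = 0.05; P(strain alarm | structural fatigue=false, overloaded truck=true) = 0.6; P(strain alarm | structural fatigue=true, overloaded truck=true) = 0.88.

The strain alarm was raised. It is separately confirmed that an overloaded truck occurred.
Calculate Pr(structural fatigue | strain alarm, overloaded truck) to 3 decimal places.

By total probability over both values of structural fatigue:
  P(strain alarm | overloaded truck) = 0.6*0.86 + 0.88*0.14
        = 0.516000 + 0.123200 = 0.639200
The terms with structural fatigue present sum to 0.123200, so
  P(structural fatigue | strain alarm, overloaded truck) = 0.123200 / 0.639200 ≈ 0.193

Pr(structural fatigue | strain alarm, overloaded truck) ≈ 0.193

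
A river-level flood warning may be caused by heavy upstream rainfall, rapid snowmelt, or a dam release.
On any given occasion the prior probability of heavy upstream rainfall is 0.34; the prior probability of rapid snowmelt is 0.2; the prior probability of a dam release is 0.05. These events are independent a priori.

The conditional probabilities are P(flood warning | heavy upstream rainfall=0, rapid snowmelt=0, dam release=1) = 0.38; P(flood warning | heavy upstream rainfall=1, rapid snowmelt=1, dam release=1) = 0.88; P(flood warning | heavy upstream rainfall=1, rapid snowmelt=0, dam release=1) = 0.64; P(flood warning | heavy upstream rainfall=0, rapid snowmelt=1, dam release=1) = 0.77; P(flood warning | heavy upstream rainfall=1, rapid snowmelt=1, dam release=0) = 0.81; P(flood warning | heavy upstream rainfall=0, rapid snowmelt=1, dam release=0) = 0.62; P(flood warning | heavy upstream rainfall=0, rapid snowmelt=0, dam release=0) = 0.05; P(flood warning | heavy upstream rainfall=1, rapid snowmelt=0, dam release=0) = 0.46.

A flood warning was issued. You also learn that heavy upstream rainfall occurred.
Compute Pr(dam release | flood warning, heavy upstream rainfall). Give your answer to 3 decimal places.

Weight on dam release=true, given the evidence: 0.025600 + 0.008800 = 0.034400
The normalizing constant is 0.46×0.8×0.95 + 0.64×0.8×0.05 + 0.81×0.2×0.95 + 0.88×0.2×0.05 = 0.537900
Posterior = 0.034400 / 0.537900 ≈ 0.064

Pr(dam release | flood warning, heavy upstream rainfall) ≈ 0.064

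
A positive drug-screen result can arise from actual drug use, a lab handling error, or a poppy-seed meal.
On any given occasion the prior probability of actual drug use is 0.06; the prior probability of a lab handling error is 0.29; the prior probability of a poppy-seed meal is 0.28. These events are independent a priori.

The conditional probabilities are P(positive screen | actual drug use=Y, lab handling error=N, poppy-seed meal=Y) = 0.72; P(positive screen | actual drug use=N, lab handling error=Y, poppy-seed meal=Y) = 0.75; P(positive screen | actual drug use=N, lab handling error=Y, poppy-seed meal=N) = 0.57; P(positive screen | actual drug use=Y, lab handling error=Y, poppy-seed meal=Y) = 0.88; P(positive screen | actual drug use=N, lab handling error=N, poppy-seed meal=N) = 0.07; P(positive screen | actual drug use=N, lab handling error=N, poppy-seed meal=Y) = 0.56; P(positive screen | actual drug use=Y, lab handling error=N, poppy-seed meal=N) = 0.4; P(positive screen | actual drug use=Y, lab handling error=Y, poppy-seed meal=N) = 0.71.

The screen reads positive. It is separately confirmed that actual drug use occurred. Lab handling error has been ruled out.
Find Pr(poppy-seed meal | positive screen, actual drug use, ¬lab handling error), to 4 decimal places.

Numerator (weight on configurations with poppy-seed meal): 0.72×0.28 = 0.201600
The normalizing constant is 0.4×0.72 + 0.72×0.28 = 0.489600
Posterior = 0.201600 / 0.489600 ≈ 0.4118

Pr(poppy-seed meal | positive screen, actual drug use, ¬lab handling error) ≈ 0.4118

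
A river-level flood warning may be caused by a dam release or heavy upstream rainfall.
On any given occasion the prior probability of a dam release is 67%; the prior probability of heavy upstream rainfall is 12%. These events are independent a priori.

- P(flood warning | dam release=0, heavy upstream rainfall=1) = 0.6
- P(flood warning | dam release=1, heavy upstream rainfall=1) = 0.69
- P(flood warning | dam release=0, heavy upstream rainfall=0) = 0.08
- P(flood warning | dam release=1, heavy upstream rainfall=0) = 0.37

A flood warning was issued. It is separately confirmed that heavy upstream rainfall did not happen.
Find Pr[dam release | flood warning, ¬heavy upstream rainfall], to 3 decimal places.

Pr[dam release | flood warning, ¬heavy upstream rainfall] ≈ 0.904

Numerator (weight on configurations with dam release): 0.37·0.67 = 0.247900
Normalizer over all consistent configurations: 0.08·0.33 + 0.37·0.67 = 0.274300
Posterior = 0.247900 / 0.274300 ≈ 0.904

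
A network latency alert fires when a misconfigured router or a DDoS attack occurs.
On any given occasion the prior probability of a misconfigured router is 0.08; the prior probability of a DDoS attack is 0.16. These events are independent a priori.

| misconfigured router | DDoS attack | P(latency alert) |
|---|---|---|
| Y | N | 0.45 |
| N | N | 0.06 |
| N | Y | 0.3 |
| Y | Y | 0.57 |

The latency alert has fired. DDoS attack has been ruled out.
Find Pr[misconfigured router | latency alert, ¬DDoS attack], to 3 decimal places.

Pr[misconfigured router | latency alert, ¬DDoS attack] ≈ 0.395

P(latency alert | ¬DDoS attack) = 0.06×0.92 + 0.45×0.08 = 0.055200 + 0.036000 = 0.091200
Restricting to configurations with misconfigured router present: 0.45×0.08 = 0.036000.
Hence the posterior is 0.036000/0.091200 ≈ 0.395.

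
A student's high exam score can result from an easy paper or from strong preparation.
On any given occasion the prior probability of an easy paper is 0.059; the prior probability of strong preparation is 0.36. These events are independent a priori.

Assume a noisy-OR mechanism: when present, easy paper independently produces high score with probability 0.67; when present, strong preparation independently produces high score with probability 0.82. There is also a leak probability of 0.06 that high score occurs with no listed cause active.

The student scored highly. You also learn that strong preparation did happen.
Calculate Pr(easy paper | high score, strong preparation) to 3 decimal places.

Under noisy-OR, P(high score | causes) = 1 − (1−0.06)·∏(1−qᵢ) over the active causes.
P(high score | strong preparation) = 0.8308×0.941 + 0.944164×0.059 = 0.781783 + 0.055706 = 0.837489
The easy paper-present share is 0.944164×0.059 = 0.055706.
Hence the posterior is 0.055706/0.837489 ≈ 0.067.

Pr(easy paper | high score, strong preparation) ≈ 0.067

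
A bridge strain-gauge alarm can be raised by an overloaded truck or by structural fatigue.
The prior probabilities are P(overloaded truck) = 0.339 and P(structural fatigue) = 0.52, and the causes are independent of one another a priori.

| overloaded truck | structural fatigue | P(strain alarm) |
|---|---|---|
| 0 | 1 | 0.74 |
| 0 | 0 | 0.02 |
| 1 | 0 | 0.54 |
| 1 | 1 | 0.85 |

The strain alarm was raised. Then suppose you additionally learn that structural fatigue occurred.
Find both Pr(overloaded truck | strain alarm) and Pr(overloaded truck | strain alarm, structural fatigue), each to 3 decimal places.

Pr(overloaded truck | strain alarm) ≈ 0.477; Pr(overloaded truck | strain alarm, structural fatigue) ≈ 0.371

P(strain alarm) = 0.02*0.661*0.48 + 0.74*0.661*0.52 + 0.54*0.339*0.48 + 0.85*0.339*0.52 = 0.006346 + 0.254353 + 0.087869 + 0.149838 = 0.498406
Of this, 0.237707 comes from 0.087869 + 0.149838 (the overloaded truck=true cases).
Hence the posterior is 0.237707/0.498406 ≈ 0.477.

Now also conditioning on structural fatigue=true:
P(strain alarm | structural fatigue) = 0.74*0.661 + 0.85*0.339 = 0.489140 + 0.288150 = 0.777290
Restricting to configurations with overloaded truck present: 0.85*0.339 = 0.288150.
Hence the posterior is 0.288150/0.777290 ≈ 0.371.
— structural fatigue explains away the evidence for overloaded truck.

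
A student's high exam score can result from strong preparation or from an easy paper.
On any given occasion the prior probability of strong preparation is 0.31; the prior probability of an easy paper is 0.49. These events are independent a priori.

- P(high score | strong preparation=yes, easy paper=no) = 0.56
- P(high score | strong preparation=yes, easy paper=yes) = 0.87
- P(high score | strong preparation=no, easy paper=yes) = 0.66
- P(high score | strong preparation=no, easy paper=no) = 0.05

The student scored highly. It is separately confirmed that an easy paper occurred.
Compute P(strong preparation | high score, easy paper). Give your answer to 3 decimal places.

P(strong preparation | high score, easy paper) ≈ 0.372

Sum P(high score|·) weighted by the priors over both values of strong preparation:
  P(high score | easy paper) = 0.66×0.69 + 0.87×0.31
        = 0.455400 + 0.269700 = 0.725100
Keeping only the strong preparation-present terms gives 0.269700, so
  P(strong preparation | high score, easy paper) = 0.269700 / 0.725100 ≈ 0.372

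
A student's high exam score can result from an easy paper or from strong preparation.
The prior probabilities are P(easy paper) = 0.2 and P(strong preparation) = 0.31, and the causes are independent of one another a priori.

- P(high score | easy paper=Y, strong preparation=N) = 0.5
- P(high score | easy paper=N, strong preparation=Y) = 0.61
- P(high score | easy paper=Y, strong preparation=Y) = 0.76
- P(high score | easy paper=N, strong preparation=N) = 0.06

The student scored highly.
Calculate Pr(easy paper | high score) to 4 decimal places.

Pr(easy paper | high score) ≈ 0.3864

By total probability over the 4 (easy paper, strong preparation) configurations:
  P(high score) = 0.06*0.8*0.69 + 0.61*0.8*0.31 + 0.5*0.2*0.69 + 0.76*0.2*0.31
        = 0.033120 + 0.151280 + 0.069000 + 0.047120 = 0.300520
Configurations with easy paper contribute 0.116120, so
  P(easy paper | high score) = 0.116120 / 0.300520 ≈ 0.3864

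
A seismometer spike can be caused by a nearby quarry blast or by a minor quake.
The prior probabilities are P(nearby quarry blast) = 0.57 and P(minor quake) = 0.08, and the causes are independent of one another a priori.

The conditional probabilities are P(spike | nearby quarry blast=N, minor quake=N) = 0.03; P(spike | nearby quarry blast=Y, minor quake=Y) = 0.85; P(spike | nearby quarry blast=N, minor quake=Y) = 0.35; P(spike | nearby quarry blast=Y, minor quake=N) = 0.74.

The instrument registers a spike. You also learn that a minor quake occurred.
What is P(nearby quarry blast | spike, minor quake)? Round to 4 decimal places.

P(spike | minor quake) = 0.35×0.43 + 0.85×0.57 = 0.150500 + 0.484500 = 0.635000
Restricting to configurations with nearby quarry blast present: 0.85×0.57 = 0.484500.
P(nearby quarry blast | spike, minor quake) = 0.484500 / 0.635000 ≈ 0.7630

P(nearby quarry blast | spike, minor quake) ≈ 0.7630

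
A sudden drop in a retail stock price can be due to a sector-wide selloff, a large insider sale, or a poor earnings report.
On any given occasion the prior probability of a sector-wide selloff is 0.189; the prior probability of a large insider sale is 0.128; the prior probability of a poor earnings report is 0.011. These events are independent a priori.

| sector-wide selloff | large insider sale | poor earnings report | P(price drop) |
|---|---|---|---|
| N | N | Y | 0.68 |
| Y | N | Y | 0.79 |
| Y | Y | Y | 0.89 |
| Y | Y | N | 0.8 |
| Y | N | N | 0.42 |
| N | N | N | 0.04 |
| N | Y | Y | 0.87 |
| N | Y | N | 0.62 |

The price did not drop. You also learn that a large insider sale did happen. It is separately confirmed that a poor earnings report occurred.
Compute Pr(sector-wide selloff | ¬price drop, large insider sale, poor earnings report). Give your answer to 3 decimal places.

P(¬price drop | large insider sale, poor earnings report) = 0.13×0.811 + 0.11×0.189 = 0.105430 + 0.020790 = 0.126220
The sector-wide selloff-present share is 0.11×0.189 = 0.020790.
P(sector-wide selloff | ¬price drop, large insider sale, poor earnings report) = 0.020790 / 0.126220 ≈ 0.165

Pr(sector-wide selloff | ¬price drop, large insider sale, poor earnings report) ≈ 0.165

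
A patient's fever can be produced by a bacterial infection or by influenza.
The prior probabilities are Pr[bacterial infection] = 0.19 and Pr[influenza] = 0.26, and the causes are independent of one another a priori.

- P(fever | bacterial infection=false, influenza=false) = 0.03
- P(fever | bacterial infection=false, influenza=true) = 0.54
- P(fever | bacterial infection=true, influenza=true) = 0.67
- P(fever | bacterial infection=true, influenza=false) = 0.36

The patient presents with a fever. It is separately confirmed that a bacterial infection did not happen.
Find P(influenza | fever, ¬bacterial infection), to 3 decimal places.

P(influenza | fever, ¬bacterial infection) ≈ 0.863

Enumerate both values of influenza and weight by the priors:
  P(fever | ¬bacterial infection) = 0.03×0.74 + 0.54×0.26
        = 0.022200 + 0.140400 = 0.162600
The terms with influenza present sum to 0.140400, so
  P(influenza | fever, ¬bacterial infection) = 0.140400 / 0.162600 ≈ 0.863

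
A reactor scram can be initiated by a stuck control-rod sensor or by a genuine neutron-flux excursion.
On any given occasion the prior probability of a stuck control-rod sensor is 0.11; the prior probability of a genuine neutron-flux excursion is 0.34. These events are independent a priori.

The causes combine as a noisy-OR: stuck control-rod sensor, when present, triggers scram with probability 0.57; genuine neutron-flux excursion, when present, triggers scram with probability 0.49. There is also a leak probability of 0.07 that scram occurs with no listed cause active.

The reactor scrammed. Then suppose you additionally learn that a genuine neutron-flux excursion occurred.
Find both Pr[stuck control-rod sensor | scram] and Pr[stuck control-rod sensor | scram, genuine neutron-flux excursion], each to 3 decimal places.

Pr[stuck control-rod sensor | scram] ≈ 0.268; Pr[stuck control-rod sensor | scram, genuine neutron-flux excursion] ≈ 0.158

Under noisy-OR, P(scram | causes) = 1 − (1−0.07)·∏(1−qᵢ) over the active causes.
P(scram) = 0.07*0.89*0.66 + 0.5257*0.89*0.34 + 0.6001*0.11*0.66 + 0.796051*0.11*0.34 = 0.041118 + 0.159077 + 0.043567 + 0.029772 = 0.273534
The stuck control-rod sensor-present share is 0.043567 + 0.029772 = 0.073339.
So P(stuck control-rod sensor | scram) = 0.073339/0.273534 ≈ 0.268.

Now condition on the additional information:
Sum P(scram|·) weighted by the priors over both values of stuck control-rod sensor:
  P(scram | genuine neutron-flux excursion) = 0.5257×0.89 + 0.796051×0.11
        = 0.467873 + 0.087566 = 0.555439
Configurations with stuck control-rod sensor contribute 0.087566, so
  P(stuck control-rod sensor | scram, genuine neutron-flux excursion) = 0.087566 / 0.555439 ≈ 0.158
— genuine neutron-flux excursion explains away the evidence for stuck control-rod sensor.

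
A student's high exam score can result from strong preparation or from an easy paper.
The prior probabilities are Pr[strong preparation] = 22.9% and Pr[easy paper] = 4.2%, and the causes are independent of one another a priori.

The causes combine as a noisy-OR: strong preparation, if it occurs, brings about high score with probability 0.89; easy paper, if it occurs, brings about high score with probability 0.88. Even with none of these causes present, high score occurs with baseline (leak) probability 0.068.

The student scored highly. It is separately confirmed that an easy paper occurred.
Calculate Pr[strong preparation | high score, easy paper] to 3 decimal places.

Under noisy-OR, P(high score | causes) = 1 − (1−0.068)·∏(1−qᵢ) over the active causes.
P(high score | easy paper) = 0.88816*0.771 + 0.987698*0.229 = 0.684771 + 0.226183 = 0.910954
Of this, 0.226183 comes from 0.987698*0.229 (the strong preparation=true cases).
P(strong preparation | high score, easy paper) = 0.226183 / 0.910954 ≈ 0.248

Pr[strong preparation | high score, easy paper] ≈ 0.248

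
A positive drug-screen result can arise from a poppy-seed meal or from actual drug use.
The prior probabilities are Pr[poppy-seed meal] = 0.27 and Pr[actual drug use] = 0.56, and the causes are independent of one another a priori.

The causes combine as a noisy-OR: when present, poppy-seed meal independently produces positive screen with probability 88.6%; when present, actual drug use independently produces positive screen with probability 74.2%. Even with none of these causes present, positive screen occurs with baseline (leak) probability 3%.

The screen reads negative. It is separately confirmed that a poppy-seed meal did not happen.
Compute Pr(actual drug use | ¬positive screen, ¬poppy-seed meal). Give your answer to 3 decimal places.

Under noisy-OR, P(positive screen | causes) = 1 − (1−0.03)·∏(1−qᵢ) over the active causes.
Sum P(¬positive screen|·) weighted by the priors over both values of actual drug use:
  P(¬positive screen | ¬poppy-seed meal) = 0.97·0.44 + 0.25026·0.56
        = 0.426800 + 0.140146 = 0.566946
Configurations with actual drug use contribute 0.140146, so
  P(actual drug use | ¬positive screen, ¬poppy-seed meal) = 0.140146 / 0.566946 ≈ 0.247

Pr(actual drug use | ¬positive screen, ¬poppy-seed meal) ≈ 0.247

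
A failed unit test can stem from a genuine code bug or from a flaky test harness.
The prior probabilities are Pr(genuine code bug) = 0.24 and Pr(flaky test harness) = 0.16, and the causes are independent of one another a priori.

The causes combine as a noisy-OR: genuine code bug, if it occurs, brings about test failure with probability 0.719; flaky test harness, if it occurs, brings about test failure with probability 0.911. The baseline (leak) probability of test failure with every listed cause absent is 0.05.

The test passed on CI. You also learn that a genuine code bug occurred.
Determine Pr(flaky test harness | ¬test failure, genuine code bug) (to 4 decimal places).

Pr(flaky test harness | ¬test failure, genuine code bug) ≈ 0.0167

Under noisy-OR, P(test failure | causes) = 1 − (1−0.05)·∏(1−qᵢ) over the active causes.
By total probability over both values of flaky test harness:
  P(¬test failure | genuine code bug) = 0.26695*0.84 + 0.023759*0.16
        = 0.224238 + 0.003801 = 0.228039
The terms with flaky test harness present sum to 0.003801, so
  P(flaky test harness | ¬test failure, genuine code bug) = 0.003801 / 0.228039 ≈ 0.0167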